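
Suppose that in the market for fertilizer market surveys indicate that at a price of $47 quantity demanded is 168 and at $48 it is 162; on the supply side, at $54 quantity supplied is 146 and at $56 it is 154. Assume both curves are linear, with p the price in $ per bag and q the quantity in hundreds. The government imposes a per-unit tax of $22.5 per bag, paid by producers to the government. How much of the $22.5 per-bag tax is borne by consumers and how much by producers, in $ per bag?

Demand slope: (162 − 168)/(48 − 47) = -6, so qd = 450 − 6p.
Supply slope: (154 − 146)/(56 − 54) = 4, so qs = 4p − 70.
Before the tax: set 450 − 6p = 4p − 70 → p* = $52, q* = 138.
With the tax collected from producers, supply shifts: qs = 4(p − 22.5) − 70.
New equilibrium: consumers pay $61, producers receive $38.5, q = 84. (Wedge: pb − ps = 22.5.)
Burden on consumers: $9; on producers: $13.5. (They sum to $22.5.)
The less price-elastic side of the market bears the larger share of a per-unit tax.

Consumers bear $9 per bag; producers bear $13.5 per bag.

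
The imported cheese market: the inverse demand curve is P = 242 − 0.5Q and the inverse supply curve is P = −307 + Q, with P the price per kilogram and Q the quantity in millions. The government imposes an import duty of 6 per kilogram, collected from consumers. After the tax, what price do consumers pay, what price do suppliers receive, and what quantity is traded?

Consumers pay 61; suppliers receive 55; quantity = 362.

Rewrite in direct form: Qd = 484 − 2P and Qs = P + 307.
Without the tax, 484 − 2P = P + 307 gives 3P = 177, so P* = 59 and Q* = 366.
With the tax collected from consumers, demand (in seller-price terms) shifts: Qd = 484 − 2(P + 6).
Solving gives Q = 362 with consumers paying 61 and suppliers receiving 55 (the 6 wedge).
The less price-elastic side of the market bears the larger share of a per-unit tax.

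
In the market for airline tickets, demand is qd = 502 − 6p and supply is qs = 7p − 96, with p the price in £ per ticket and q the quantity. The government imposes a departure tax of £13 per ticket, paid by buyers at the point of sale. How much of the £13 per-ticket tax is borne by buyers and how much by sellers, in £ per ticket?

Before the tax: set 502 − 6p = 7p − 96 → p* = £46, q* = 226.
With the tax collected from buyers, demand (in seller-price terms) shifts: qd = 502 − 6(p + 13).
New equilibrium: buyers pay £53, sellers receive £40, q = 184. (Wedge: pb − ps = 13.)
Burden on buyers: £7; on sellers: £6. (They sum to £13.)
The less price-elastic side of the market bears the larger share of a per-unit tax.

Buyers bear £7 per ticket; sellers bear £6 per ticket.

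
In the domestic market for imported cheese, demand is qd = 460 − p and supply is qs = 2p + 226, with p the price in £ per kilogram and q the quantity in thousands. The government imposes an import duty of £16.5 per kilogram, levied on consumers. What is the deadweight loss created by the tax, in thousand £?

Before the tax: set 460 − p = 2p + 226 → p* = £78, q* = 382.
With the tax collected from consumers, demand (in seller-price terms) shifts: qd = 460 − (p + 16.5).
Solving gives q = 371 with consumers paying £89 and sellers receiving £72.5 (the £16.5 wedge).
Quantity falls by |ΔQ| = |382 − 371| = 11.
DWL = ½ · t · |ΔQ| = ½ · 16.5 · 11 = £90.75.

Deadweight loss = £90.75 thousand.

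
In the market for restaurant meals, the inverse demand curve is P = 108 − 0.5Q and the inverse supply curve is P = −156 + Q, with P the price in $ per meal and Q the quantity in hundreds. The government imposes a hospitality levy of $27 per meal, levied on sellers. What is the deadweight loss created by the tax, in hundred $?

Deadweight loss = $243 hundred.

Rewrite in direct form: Qd = 216 − 2P and Qs = P + 156.
Before the tax: set 216 − 2P = P + 156 → P* = $20, Q* = 176.
With the tax collected from sellers, supply shifts: Qs = (P − 27) + 156.
Solving gives Q = 158 with buyers paying $29 and sellers receiving $2 (the $27 wedge).
Quantity falls by |ΔQ| = |176 − 158| = 18.
DWL = ½ · t · |ΔQ| = ½ · 27 · 18 = $243.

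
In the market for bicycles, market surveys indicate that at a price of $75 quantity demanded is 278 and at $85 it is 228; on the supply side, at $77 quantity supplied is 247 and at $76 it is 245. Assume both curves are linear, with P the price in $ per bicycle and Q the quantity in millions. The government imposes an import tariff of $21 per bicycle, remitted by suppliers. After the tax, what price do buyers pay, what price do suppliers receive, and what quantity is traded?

Buyers pay $86; suppliers receive $65; quantity = 223.

Demand slope: (228 − 278)/(85 − 75) = -5, so Qd = 653 − 5P.
Supply slope: (245 − 247)/(76 − 77) = 2, so Qs = 2P + 93.
Without the tax, 653 − 5P = 2P + 93 gives 7P = 560, so P* = $80 and Q* = 253.
With the tax collected from suppliers, supply shifts: Qs = 2(P − 21) + 93.
New equilibrium: buyers pay $86, suppliers receive $65, Q = 223. (Wedge: Pb − Ps = 21.)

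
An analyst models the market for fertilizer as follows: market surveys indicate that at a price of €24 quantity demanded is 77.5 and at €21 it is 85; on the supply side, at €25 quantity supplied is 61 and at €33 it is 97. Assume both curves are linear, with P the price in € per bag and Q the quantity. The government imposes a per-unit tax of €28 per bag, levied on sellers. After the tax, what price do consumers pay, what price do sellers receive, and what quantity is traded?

Demand slope: (85 − 77.5)/(21 − 24) = -2.5, so Qd = 137.5 − 2.5P.
Supply slope: (97 − 61)/(33 − 25) = 4.5, so Qs = 4.5P − 51.5.
Without the tax, 137.5 − 2.5P = 4.5P − 51.5 gives 7P = 189, so P* = €27 and Q* = 70.
With the tax collected from sellers, supply shifts: Qs = 4.5(P − 28) − 51.5.
New equilibrium: consumers pay €45, sellers receive €17, Q = 25. (Wedge: Pb − Ps = 28.)

Consumers pay €45; sellers receive €17; quantity = 25.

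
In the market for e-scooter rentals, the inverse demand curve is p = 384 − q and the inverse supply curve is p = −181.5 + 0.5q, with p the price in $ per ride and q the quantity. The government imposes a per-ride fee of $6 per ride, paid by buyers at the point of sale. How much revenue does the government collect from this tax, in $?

Tax revenue = $2238.

Inverting to q(p) form: qd = 384 − p; qs = 2p + 363.
Without the tax, 384 − p = 2p + 363 gives 3p = 21, so p* = $7 and q* = 377.
With the tax collected from buyers, demand (in seller-price terms) shifts: qd = 384 − (p + 6).
Solving gives q = 373 with buyers paying $11 and suppliers receiving $5 (the $6 wedge).
Revenue = t · Q = 6 · 373 = $2238.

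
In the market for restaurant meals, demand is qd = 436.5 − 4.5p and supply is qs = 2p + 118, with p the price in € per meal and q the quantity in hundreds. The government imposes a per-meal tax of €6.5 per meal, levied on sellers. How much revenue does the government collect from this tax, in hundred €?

Before the tax: set 436.5 − 4.5p = 2p + 118 → p* = €49, q* = 216.
With the tax collected from sellers, supply shifts: qs = 2(p − 6.5) + 118.
New equilibrium: consumers pay €51, sellers receive €44.5, q = 207. (Wedge: pb − ps = 6.5.)
Revenue = t · Q = 6.5 · 207 = €1345.5.

Tax revenue = €1345.5 hundred.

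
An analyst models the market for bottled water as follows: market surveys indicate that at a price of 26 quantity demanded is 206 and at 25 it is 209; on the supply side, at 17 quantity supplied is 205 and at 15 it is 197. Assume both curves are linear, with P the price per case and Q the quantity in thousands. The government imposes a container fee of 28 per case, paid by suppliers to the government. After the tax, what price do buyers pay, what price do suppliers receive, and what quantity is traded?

Demand slope: (209 − 206)/(25 − 26) = -3, so Qd = 284 − 3P.
Supply slope: (197 − 205)/(15 − 17) = 4, so Qs = 4P + 137.
Without the tax, 284 − 3P = 4P + 137 gives 7P = 147, so P* = 21 and Q* = 221.
With the tax collected from suppliers, supply shifts: Qs = 4(P − 28) + 137.
Solving gives Q = 173 with buyers paying 37 and suppliers receiving 9 (the 28 wedge).
The less price-elastic side of the market bears the larger share of a per-unit tax.

Buyers pay 37; suppliers receive 9; quantity = 173.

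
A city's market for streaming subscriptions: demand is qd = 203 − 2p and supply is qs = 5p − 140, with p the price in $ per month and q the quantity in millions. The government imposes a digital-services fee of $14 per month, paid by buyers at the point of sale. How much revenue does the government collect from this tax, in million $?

Before the tax: set 203 − 2p = 5p − 140 → p* = $49, q* = 105.
With the tax collected from buyers, demand (in seller-price terms) shifts: qd = 203 − 2(p + 14).
Solving gives q = 85 with buyers paying $59 and producers receiving $45 (the $14 wedge).
Revenue = t · Q = 14 · 85 = $1190.

Tax revenue = $1190 million.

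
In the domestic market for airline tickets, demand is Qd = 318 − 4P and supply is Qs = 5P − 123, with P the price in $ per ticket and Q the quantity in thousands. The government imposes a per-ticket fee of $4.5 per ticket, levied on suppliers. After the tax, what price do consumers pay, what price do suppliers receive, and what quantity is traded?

Without the tax, 318 − 4P = 5P − 123 gives 9P = 441, so P* = $49 and Q* = 122.
With the tax collected from suppliers, supply shifts: Qs = 5(P − 4.5) − 123.
Solving gives Q = 112 with consumers paying $51.5 and suppliers receiving $47 (the $4.5 wedge).

Consumers pay $51.5; suppliers receive $47; quantity = 112.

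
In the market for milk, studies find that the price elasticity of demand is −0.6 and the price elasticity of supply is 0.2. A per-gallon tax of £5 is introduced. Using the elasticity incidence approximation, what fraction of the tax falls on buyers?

Incidence ratio: buyers' share ≈ εs / (εs + |εd|) = 0.2 / (0.2 + 0.6) = 0.25.
Supply is the less elastic side, so buyers bear the smaller share.

Buyers' share ≈ 0.25.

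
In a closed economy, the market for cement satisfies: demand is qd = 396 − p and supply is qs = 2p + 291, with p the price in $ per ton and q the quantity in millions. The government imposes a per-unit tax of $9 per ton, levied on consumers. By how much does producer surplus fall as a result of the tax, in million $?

Without the tax, 396 − p = 2p + 291 gives 3p = 105, so p* = $35 and q* = 361.
With the tax collected from consumers, demand (in seller-price terms) shifts: qd = 396 − (p + 9).
Solving gives q = 355 with consumers paying $41 and sellers receiving $32 (the $9 wedge).
ΔPS is the trapezoid between Q = 355 and Q = 361 of height $3: ½ · (361 + 355) · 3 = $1074.

Producer surplus falls by $1074 million.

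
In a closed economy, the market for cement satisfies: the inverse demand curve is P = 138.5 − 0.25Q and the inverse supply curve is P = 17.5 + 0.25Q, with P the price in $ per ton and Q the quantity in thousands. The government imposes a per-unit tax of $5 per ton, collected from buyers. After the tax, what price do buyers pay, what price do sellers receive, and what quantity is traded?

Buyers pay $80.5; sellers receive $75.5; quantity = 232.

Inverting to Q(P) form: Qd = 554 − 4P; Qs = 4P − 70.
Without the tax, 554 − 4P = 4P − 70 gives 8P = 624, so P* = $78 and Q* = 242.
With the tax collected from buyers, demand (in seller-price terms) shifts: Qd = 554 − 4(P + 5).
New equilibrium: buyers pay $80.5, sellers receive $75.5, Q = 232. (Wedge: Pb − Ps = 5.)
The less price-elastic side of the market bears the larger share of a per-unit tax.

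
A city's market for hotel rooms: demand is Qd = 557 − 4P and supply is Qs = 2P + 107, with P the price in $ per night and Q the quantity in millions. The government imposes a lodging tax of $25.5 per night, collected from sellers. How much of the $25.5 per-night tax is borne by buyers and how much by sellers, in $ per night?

Before the tax: set 557 − 4P = 2P + 107 → P* = $75, Q* = 257.
With the tax collected from sellers, supply shifts: Qs = 2(P − 25.5) + 107.
Solving gives Q = 223 with buyers paying $83.5 and sellers receiving $58 (the $25.5 wedge).
Burden on buyers: $8.5; on sellers: $17. (They sum to $25.5.)
The less price-elastic side of the market bears the larger share of a per-unit tax.

Buyers bear $8.5 per night; sellers bear $17 per night.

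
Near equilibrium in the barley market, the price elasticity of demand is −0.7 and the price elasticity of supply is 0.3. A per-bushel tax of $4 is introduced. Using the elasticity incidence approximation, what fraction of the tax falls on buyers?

Buyers' share ≈ 0.3.

Incidence ratio: buyers' share ≈ εs / (εs + |εd|) = 0.3 / (0.3 + 0.7) = 0.3.
Supply is the less elastic side, so buyers bear the smaller share.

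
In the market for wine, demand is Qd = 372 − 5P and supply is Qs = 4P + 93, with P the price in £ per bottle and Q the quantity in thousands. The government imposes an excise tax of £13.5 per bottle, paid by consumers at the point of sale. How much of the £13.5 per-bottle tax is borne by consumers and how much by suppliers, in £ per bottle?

Consumers bear £6 per bottle; suppliers bear £7.5 per bottle.

Before the tax: set 372 − 5P = 4P + 93 → P* = £31, Q* = 217.
With the tax collected from consumers, demand (in seller-price terms) shifts: Qd = 372 − 5(P + 13.5).
Solving gives Q = 187 with consumers paying £37 and suppliers receiving £23.5 (the £13.5 wedge).
Burden on consumers: £6; on suppliers: £7.5. (They sum to £13.5.)
The less price-elastic side of the market bears the larger share of a per-unit tax.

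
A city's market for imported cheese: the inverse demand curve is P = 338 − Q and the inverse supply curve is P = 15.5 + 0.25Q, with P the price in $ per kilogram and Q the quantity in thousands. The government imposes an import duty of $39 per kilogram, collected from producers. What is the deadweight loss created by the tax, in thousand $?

Inverting to Q(P) form: Qd = 338 − P; Qs = 4P − 62.
Before the tax: set 338 − P = 4P − 62 → P* = $80, Q* = 258.
With the tax collected from producers, supply shifts: Qs = 4(P − 39) − 62.
New equilibrium: consumers pay $111.2, producers receive $72.2, Q = 226.8. (Wedge: Pb − Ps = 39.)
Quantity falls by |ΔQ| = |258 − 226.8| = 31.2.
DWL = ½ · t · |ΔQ| = ½ · 39 · 31.2 = $608.4.

Deadweight loss = $608.4 thousand.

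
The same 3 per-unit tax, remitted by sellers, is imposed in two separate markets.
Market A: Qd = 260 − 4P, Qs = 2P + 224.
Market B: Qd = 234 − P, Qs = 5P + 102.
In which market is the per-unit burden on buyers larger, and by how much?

Market B, by 1.5.

Market A: pre-tax P* = 6, Q* = 236; post-tax Q = 232; per-unit burden on buyers = 1.
Market B: pre-tax P* = 22, Q* = 212; post-tax Q = 209.5; per-unit burden on buyers = 2.5.
Difference: 1 vs 2.5 → market B is larger by 1.5.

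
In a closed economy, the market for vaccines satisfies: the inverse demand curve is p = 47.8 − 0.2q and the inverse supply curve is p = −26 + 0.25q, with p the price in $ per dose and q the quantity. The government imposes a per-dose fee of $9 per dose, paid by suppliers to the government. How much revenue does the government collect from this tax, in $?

Inverting to q(p) form: qd = 239 − 5p; qs = 4p + 104.
Without the tax, 239 − 5p = 4p + 104 gives 9p = 135, so p* = $15 and q* = 164.
With the tax collected from suppliers, supply shifts: qs = 4(p − 9) + 104.
Solving gives q = 144 with consumers paying $19 and suppliers receiving $10 (the $9 wedge).
Revenue = t · Q = 9 · 144 = $1296.

Tax revenue = $1296.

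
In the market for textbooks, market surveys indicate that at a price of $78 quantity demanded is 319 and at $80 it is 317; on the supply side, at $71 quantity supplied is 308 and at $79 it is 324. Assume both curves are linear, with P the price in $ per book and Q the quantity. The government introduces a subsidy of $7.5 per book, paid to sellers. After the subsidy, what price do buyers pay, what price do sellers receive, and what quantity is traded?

Buyers pay $72; sellers receive $79.5; quantity = 325.

Demand slope: (317 − 319)/(80 − 78) = -1, so Qd = 397 − P.
Supply slope: (324 − 308)/(79 − 71) = 2, so Qs = 2P + 166.
Without the subsidy, 397 − P = 2P + 166 gives 3P = 231, so P* = $77 and Q* = 320.
With a per-unit subsidy paid to sellers, each receives P + 7.5 per unit sold, so supply becomes Qs = 2(P + 7.5) + 166.
Solving gives Q = 325 with buyers paying $72 and sellers receiving $79.5 (the $7.5 wedge).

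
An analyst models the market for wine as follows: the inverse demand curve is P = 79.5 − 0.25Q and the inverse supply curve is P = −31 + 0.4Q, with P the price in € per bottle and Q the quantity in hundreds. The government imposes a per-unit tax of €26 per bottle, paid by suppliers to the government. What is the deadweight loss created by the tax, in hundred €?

Deadweight loss = €520 hundred.

Rewrite in direct form: Qd = 318 − 4P and Qs = 2.5P + 77.5.
Before the tax: set 318 − 4P = 2.5P + 77.5 → P* = €37, Q* = 170.
With the tax collected from suppliers, supply shifts: Qs = 2.5(P − 26) + 77.5.
Solving gives Q = 130 with buyers paying €47 and suppliers receiving €21 (the €26 wedge).
Quantity falls by |ΔQ| = |170 − 130| = 40.
DWL = ½ · t · |ΔQ| = ½ · 26 · 40 = €520.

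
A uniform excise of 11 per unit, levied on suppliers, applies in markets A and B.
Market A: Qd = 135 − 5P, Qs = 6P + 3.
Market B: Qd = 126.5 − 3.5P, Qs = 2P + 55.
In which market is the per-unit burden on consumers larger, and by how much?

Market A, by 2.

Market A: pre-tax P* = 12, Q* = 75; post-tax Q = 45; per-unit burden on consumers = 6.
Market B: pre-tax P* = 13, Q* = 81; post-tax Q = 67; per-unit burden on consumers = 4.
Difference: 6 vs 4 → market A is larger by 2.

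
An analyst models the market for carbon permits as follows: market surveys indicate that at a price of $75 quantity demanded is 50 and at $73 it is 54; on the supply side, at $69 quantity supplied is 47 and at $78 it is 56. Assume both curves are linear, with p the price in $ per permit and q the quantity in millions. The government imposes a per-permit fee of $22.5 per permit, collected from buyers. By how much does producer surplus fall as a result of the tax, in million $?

Producer surplus falls by $667.5 million.

Demand slope: (54 − 50)/(73 − 75) = -2, so qd = 200 − 2p.
Supply slope: (56 − 47)/(78 − 69) = 1, so qs = p − 22.
Without the tax, 200 − 2p = p − 22 gives 3p = 222, so p* = $74 and q* = 52.
With the tax collected from buyers, demand (in seller-price terms) shifts: qd = 200 − 2(p + 22.5).
New equilibrium: buyers pay $81.5, producers receive $59, q = 37. (Wedge: pb − ps = 22.5.)
ΔPS is the trapezoid between Q = 37 and Q = 52 of height $15: ½ · (52 + 37) · 15 = $667.5.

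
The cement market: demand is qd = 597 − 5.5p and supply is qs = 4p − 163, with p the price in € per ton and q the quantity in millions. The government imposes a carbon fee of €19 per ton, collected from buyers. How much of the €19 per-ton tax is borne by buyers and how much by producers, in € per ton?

Buyers bear €8 per ton; producers bear €11 per ton.

Without the tax, 597 − 5.5p = 4p − 163 gives 9.5p = 760, so p* = €80 and q* = 157.
With the tax collected from buyers, demand (in seller-price terms) shifts: qd = 597 − 5.5(p + 19).
New equilibrium: buyers pay €88, producers receive €69, q = 113. (Wedge: pb − ps = 19.)
Burden on buyers: €8; on producers: €11. (They sum to €19.)
The less price-elastic side of the market bears the larger share of a per-unit tax.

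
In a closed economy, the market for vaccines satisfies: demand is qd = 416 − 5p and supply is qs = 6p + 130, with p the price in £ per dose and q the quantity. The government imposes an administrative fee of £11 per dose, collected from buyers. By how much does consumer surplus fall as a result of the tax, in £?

Without the tax, 416 − 5p = 6p + 130 gives 11p = 286, so p* = £26 and q* = 286.
With the tax collected from buyers, demand (in seller-price terms) shifts: qd = 416 − 5(p + 11).
New equilibrium: buyers pay £32, suppliers receive £21, q = 256. (Wedge: pb − ps = 11.)
ΔCS is the trapezoid between Q = 256 and Q = 286 of height £6: ½ · (286 + 256) · 6 = £1626.

Consumer surplus falls by £1626.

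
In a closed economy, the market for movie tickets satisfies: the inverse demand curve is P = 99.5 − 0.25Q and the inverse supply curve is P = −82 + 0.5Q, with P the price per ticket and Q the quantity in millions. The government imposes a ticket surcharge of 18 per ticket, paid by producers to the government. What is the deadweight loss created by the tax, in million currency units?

Inverting to Q(P) form: Qd = 398 − 4P; Qs = 2P + 164.
Without the tax, 398 − 4P = 2P + 164 gives 6P = 234, so P* = 39 and Q* = 242.
With the tax collected from producers, supply shifts: Qs = 2(P − 18) + 164.
New equilibrium: buyers pay 45, producers receive 27, Q = 218. (Wedge: Pb − Ps = 18.)
Quantity falls by |ΔQ| = |242 − 218| = 24.
DWL = ½ · t · |ΔQ| = ½ · 18 · 24 = 216.

Deadweight loss = 216 million.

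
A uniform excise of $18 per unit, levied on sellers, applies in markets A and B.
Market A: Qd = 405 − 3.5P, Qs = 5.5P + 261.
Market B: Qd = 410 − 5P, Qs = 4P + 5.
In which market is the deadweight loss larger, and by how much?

Market A: pre-tax P* = $16, Q* = 349; post-tax Q = 310.5; deadweight loss = $346.5.
Market B: pre-tax P* = $45, Q* = 185; post-tax Q = 145; deadweight loss = $360.
Difference: $346.5 vs $360 → market B is larger by $13.5.

Market B, by $13.5.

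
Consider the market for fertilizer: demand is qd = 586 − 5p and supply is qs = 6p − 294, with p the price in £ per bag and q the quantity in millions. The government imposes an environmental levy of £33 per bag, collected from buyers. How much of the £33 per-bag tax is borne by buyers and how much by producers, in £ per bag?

Without the tax, 586 − 5p = 6p − 294 gives 11p = 880, so p* = £80 and q* = 186.
With the tax collected from buyers, demand (in seller-price terms) shifts: qd = 586 − 5(p + 33).
Solving gives q = 96 with buyers paying £98 and producers receiving £65 (the £33 wedge).
Burden on buyers: £18; on producers: £15. (They sum to £33.)

Buyers bear £18 per bag; producers bear £15 per bag.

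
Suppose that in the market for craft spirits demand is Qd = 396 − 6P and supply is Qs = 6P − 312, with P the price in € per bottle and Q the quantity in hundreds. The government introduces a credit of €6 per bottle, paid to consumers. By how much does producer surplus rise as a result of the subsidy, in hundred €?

Before the subsidy: set 396 − 6P = 6P − 312 → P* = €59, Q* = 42.
With a per-unit subsidy paid to consumers, each effectively pays P − 6, so demand becomes Qd = 396 − 6(P − 6).
Solving gives Q = 60 with consumers paying €56 and sellers receiving €62 (the €6 wedge).
ΔPS is the trapezoid between Q = 60 and Q = 42 of height €3: ½ · (42 + 60) · 3 = €153.

Producer surplus rises by €153 hundred.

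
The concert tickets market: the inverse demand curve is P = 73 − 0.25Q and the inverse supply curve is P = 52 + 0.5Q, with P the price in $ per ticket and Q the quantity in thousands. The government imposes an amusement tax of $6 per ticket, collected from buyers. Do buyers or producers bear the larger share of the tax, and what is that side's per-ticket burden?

Producers bear the larger share: $4 per ticket.

Rewrite in direct form: Qd = 292 − 4P and Qs = 2P − 104.
Without the tax, 292 − 4P = 2P − 104 gives 6P = 396, so P* = $66 and Q* = 28.
With the tax collected from buyers, demand (in seller-price terms) shifts: Qd = 292 − 4(P + 6).
New equilibrium: buyers pay $68, producers receive $62, Q = 20. (Wedge: Pb − Ps = 6.)
Per-ticket burden: buyers $2, producers $4.
Producers take the larger share because supply is less price-elastic here (demand slope 4 vs supply slope 2).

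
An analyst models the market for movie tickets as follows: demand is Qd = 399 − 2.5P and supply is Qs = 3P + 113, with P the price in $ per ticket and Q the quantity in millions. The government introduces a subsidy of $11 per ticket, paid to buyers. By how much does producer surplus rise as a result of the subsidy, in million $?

Producer surplus rises by $1382.5 million.

Before the subsidy: set 399 − 2.5P = 3P + 113 → P* = $52, Q* = 269.
With a per-unit subsidy paid to buyers, each effectively pays P − 11, so demand becomes Qd = 399 − 2.5(P − 11).
New equilibrium: buyers pay $46, sellers receive $57, Q = 284. (Wedge: Pb − Ps = −11.)
ΔPS is the trapezoid between Q = 284 and Q = 269 of height $5: ½ · (269 + 284) · 5 = $1382.5.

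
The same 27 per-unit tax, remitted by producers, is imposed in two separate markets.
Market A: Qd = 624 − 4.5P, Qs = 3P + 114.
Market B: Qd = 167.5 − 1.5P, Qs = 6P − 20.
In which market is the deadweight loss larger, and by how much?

Market A, by 218.7.

Market A: pre-tax P* = 68, Q* = 318; post-tax Q = 269.4; deadweight loss = 656.1.
Market B: pre-tax P* = 25, Q* = 130; post-tax Q = 97.6; deadweight loss = 437.4.
Difference: 656.1 vs 437.4 → market A is larger by 218.7.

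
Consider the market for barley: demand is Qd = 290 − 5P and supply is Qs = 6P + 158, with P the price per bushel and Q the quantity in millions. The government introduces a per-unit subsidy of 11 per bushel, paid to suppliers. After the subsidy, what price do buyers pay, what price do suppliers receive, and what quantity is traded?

Before the subsidy: set 290 − 5P = 6P + 158 → P* = 12, Q* = 230.
With a per-unit subsidy paid to suppliers, each receives P + 11 per unit sold, so supply becomes Qs = 6(P + 11) + 158.
Solving gives Q = 260 with buyers paying 6 and suppliers receiving 17 (the 11 wedge).

Buyers pay 6; suppliers receive 17; quantity = 260.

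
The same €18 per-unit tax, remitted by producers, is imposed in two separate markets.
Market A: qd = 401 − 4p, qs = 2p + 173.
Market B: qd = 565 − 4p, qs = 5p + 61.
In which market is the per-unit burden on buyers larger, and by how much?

Market A: pre-tax p* = €38, q* = 249; post-tax q = 225; per-unit burden on buyers = €6.
Market B: pre-tax p* = €56, q* = 341; post-tax q = 301; per-unit burden on buyers = €10.
Difference: €6 vs €10 → market B is larger by €4.

Market B, by €4.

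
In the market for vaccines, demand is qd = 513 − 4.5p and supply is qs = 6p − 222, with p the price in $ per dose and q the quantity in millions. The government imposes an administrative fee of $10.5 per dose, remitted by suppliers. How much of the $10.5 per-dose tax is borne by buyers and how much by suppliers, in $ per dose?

Without the tax, 513 − 4.5p = 6p − 222 gives 10.5p = 735, so p* = $70 and q* = 198.
With the tax collected from suppliers, supply shifts: qs = 6(p − 10.5) − 222.
Solving gives q = 171 with buyers paying $76 and suppliers receiving $65.5 (the $10.5 wedge).
Burden on buyers: $6; on suppliers: $4.5. (They sum to $10.5.)
The less price-elastic side of the market bears the larger share of a per-unit tax.

Buyers bear $6 per dose; suppliers bear $4.5 per dose.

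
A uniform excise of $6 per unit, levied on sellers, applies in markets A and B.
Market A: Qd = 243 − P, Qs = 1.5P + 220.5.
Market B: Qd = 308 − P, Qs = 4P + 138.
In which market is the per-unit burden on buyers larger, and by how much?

Market B, by $1.2.

Market A: pre-tax P* = $9, Q* = 234; post-tax Q = 230.4; per-unit burden on buyers = $3.6.
Market B: pre-tax P* = $34, Q* = 274; post-tax Q = 269.2; per-unit burden on buyers = $4.8.
Difference: $3.6 vs $4.8 → market B is larger by $1.2.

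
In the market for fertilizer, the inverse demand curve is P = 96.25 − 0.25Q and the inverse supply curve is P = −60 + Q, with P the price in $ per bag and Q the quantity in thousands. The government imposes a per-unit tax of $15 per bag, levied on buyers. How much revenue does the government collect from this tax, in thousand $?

Tax revenue = $1695 thousand.

Rewrite in direct form: Qd = 385 − 4P and Qs = P + 60.
Without the tax, 385 − 4P = P + 60 gives 5P = 325, so P* = $65 and Q* = 125.
With the tax collected from buyers, demand (in seller-price terms) shifts: Qd = 385 − 4(P + 15).
New equilibrium: buyers pay $68, producers receive $53, Q = 113. (Wedge: Pb − Ps = 15.)
Revenue = t · Q = 15 · 113 = $1695.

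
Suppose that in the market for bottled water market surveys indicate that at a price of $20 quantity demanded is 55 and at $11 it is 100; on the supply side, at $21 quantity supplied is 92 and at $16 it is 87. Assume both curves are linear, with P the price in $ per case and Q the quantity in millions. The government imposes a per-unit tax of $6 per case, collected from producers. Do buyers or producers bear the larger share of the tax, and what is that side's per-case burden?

Demand slope: (100 − 55)/(11 − 20) = -5, so Qd = 155 − 5P.
Supply slope: (87 − 92)/(16 − 21) = 1, so Qs = P + 71.
Before the tax: set 155 − 5P = P + 71 → P* = $14, Q* = 85.
With the tax collected from producers, supply shifts: Qs = (P − 6) + 71.
New equilibrium: buyers pay $15, producers receive $9, Q = 80. (Wedge: Pb − Ps = 6.)
Per-case burden: buyers $1, producers $5.
Producers take the larger share because supply is less price-elastic here (demand slope 5 vs supply slope 1).
The less price-elastic side of the market bears the larger share of a per-unit tax.

Producers bear the larger share: $5 per case.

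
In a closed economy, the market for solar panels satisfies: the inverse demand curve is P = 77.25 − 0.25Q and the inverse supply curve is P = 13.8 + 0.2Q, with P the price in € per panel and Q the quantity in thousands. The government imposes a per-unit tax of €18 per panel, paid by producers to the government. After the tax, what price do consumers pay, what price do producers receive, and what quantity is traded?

Rewrite in direct form: Qd = 309 − 4P and Qs = 5P − 69.
Before the tax: set 309 − 4P = 5P − 69 → P* = €42, Q* = 141.
With the tax collected from producers, supply shifts: Qs = 5(P − 18) − 69.
Solving gives Q = 101 with consumers paying €52 and producers receiving €34 (the €18 wedge).
The less price-elastic side of the market bears the larger share of a per-unit tax.

Consumers pay €52; producers receive €34; quantity = 101.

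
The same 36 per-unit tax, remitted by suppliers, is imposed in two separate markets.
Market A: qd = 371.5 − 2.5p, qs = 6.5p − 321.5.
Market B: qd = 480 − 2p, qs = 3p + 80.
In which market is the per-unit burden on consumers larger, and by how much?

Market A: pre-tax p* = 77, q* = 179; post-tax q = 114; per-unit burden on consumers = 26.
Market B: pre-tax p* = 80, q* = 320; post-tax q = 276.8; per-unit burden on consumers = 21.6.
Difference: 26 vs 21.6 → market A is larger by 4.4.

Market A, by 4.4.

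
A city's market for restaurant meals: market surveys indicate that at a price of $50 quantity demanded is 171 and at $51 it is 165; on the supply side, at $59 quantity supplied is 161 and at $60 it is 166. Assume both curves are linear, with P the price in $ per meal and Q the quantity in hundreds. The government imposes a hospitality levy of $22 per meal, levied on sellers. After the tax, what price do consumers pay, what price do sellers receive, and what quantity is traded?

Consumers pay $65; sellers receive $43; quantity = 81.

Demand slope: (165 − 171)/(51 − 50) = -6, so Qd = 471 − 6P.
Supply slope: (166 − 161)/(60 − 59) = 5, so Qs = 5P − 134.
Before the tax: set 471 − 6P = 5P − 134 → P* = $55, Q* = 141.
With the tax collected from sellers, supply shifts: Qs = 5(P − 22) − 134.
New equilibrium: consumers pay $65, sellers receive $43, Q = 81. (Wedge: Pb − Ps = 22.)
The less price-elastic side of the market bears the larger share of a per-unit tax.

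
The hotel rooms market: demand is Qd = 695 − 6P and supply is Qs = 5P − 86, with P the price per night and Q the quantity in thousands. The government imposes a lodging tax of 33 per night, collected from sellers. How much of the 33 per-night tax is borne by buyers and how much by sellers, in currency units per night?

Buyers bear 15 per night; sellers bear 18 per night.

Without the tax, 695 − 6P = 5P − 86 gives 11P = 781, so P* = 71 and Q* = 269.
With the tax collected from sellers, supply shifts: Qs = 5(P − 33) − 86.
New equilibrium: buyers pay 86, sellers receive 53, Q = 179. (Wedge: Pb − Ps = 33.)
Burden on buyers: 15; on sellers: 18. (They sum to 33.)
The less price-elastic side of the market bears the larger share of a per-unit tax.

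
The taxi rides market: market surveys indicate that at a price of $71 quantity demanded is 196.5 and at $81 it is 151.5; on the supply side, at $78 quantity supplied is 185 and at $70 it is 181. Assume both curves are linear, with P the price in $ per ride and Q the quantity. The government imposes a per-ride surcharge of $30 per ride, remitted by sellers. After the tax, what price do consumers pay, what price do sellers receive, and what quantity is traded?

Consumers pay $77; sellers receive $47; quantity = 169.5.

Demand slope: (151.5 − 196.5)/(81 − 71) = -4.5, so Qd = 516 − 4.5P.
Supply slope: (181 − 185)/(70 − 78) = 0.5, so Qs = 0.5P + 146.
Before the tax: set 516 − 4.5P = 0.5P + 146 → P* = $74, Q* = 183.
With the tax collected from sellers, supply shifts: Qs = 0.5(P − 30) + 146.
New equilibrium: consumers pay $77, sellers receive $47, Q = 169.5. (Wedge: Pb − Ps = 30.)
The less price-elastic side of the market bears the larger share of a per-unit tax.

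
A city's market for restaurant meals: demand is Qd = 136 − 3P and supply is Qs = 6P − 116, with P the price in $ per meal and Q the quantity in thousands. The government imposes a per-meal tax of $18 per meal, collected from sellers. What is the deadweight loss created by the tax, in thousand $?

Without the tax, 136 − 3P = 6P − 116 gives 9P = 252, so P* = $28 and Q* = 52.
With the tax collected from sellers, supply shifts: Qs = 6(P − 18) − 116.
New equilibrium: buyers pay $40, sellers receive $22, Q = 16. (Wedge: Pb − Ps = 18.)
Quantity falls by |ΔQ| = |52 − 16| = 36.
DWL = ½ · t · |ΔQ| = ½ · 18 · 36 = $324.

Deadweight loss = $324 thousand.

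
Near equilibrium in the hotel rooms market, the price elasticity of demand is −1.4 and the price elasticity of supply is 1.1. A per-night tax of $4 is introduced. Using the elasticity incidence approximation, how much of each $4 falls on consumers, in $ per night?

Consumers bear ≈ $1.76 per night.

Incidence ratio: consumers' share ≈ εs / (εs + |εd|) = 1.1 / (1.1 + 1.4) = 0.44.
So consumers bear ≈ 0.44 × $4 = $1.76; suppliers bear $2.24.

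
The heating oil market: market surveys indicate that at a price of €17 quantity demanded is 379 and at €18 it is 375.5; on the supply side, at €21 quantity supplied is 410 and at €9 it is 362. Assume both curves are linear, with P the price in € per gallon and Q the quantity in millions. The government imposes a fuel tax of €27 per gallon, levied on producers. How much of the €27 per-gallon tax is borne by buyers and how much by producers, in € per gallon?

Demand slope: (375.5 − 379)/(18 − 17) = -3.5, so Qd = 438.5 − 3.5P.
Supply slope: (362 − 410)/(9 − 21) = 4, so Qs = 4P + 326.
Before the tax: set 438.5 − 3.5P = 4P + 326 → P* = €15, Q* = 386.
With the tax collected from producers, supply shifts: Qs = 4(P − 27) + 326.
New equilibrium: buyers pay €29.4, producers receive €2.4, Q = 335.6. (Wedge: Pb − Ps = 27.)
Burden on buyers: €14.4; on producers: €12.6. (They sum to €27.)
The less price-elastic side of the market bears the larger share of a per-unit tax.

Buyers bear €14.4 per gallon; producers bear €12.6 per gallon.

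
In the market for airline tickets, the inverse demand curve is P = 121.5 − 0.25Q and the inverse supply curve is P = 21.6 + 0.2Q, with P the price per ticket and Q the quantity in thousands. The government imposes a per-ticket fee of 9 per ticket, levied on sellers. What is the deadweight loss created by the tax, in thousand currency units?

Inverting to Q(P) form: Qd = 486 − 4P; Qs = 5P − 108.
Without the tax, 486 − 4P = 5P − 108 gives 9P = 594, so P* = 66 and Q* = 222.
With the tax collected from sellers, supply shifts: Qs = 5(P − 9) − 108.
Solving gives Q = 202 with buyers paying 71 and sellers receiving 62 (the 9 wedge).
Quantity falls by |ΔQ| = |222 − 202| = 20.
DWL = ½ · t · |ΔQ| = ½ · 9 · 20 = 90.

Deadweight loss = 90 thousand.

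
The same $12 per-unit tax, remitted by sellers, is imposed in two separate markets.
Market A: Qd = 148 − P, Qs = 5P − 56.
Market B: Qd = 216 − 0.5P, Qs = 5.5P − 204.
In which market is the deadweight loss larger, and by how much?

Market A: pre-tax P* = $34, Q* = 114; post-tax Q = 104; deadweight loss = $60.
Market B: pre-tax P* = $70, Q* = 181; post-tax Q = 175.5; deadweight loss = $33.
Difference: $60 vs $33 → market A is larger by $27.

Market A, by $27.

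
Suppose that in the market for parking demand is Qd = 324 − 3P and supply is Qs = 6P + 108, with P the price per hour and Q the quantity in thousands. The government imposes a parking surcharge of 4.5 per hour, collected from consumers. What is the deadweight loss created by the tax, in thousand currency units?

Without the tax, 324 − 3P = 6P + 108 gives 9P = 216, so P* = 24 and Q* = 252.
With the tax collected from consumers, demand (in seller-price terms) shifts: Qd = 324 − 3(P + 4.5).
New equilibrium: consumers pay 27, producers receive 22.5, Q = 243. (Wedge: Pb − Ps = 4.5.)
Quantity falls by |ΔQ| = |252 − 243| = 9.
DWL = ½ · t · |ΔQ| = ½ · 4.5 · 9 = 20.25.

Deadweight loss = 20.25 thousand.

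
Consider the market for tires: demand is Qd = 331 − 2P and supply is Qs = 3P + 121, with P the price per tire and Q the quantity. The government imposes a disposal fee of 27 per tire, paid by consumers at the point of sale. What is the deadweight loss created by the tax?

Deadweight loss = 437.4.

Before the tax: set 331 − 2P = 3P + 121 → P* = 42, Q* = 247.
With the tax collected from consumers, demand (in seller-price terms) shifts: Qd = 331 − 2(P + 27).
New equilibrium: consumers pay 58.2, sellers receive 31.2, Q = 214.6. (Wedge: Pb − Ps = 27.)
Quantity falls by |ΔQ| = |247 − 214.6| = 32.4.
DWL = ½ · t · |ΔQ| = ½ · 27 · 32.4 = 437.4.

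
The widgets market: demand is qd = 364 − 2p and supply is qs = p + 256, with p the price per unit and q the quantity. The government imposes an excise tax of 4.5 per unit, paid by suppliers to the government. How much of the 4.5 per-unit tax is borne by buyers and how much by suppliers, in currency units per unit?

Buyers bear 1.5 per unit; suppliers bear 3 per unit.

Before the tax: set 364 − 2p = p + 256 → p* = 36, q* = 292.
With the tax collected from suppliers, supply shifts: qs = (p − 4.5) + 256.
New equilibrium: buyers pay 37.5, suppliers receive 33, q = 289. (Wedge: pb − ps = 4.5.)
Burden on buyers: 1.5; on suppliers: 3. (They sum to 4.5.)
The less price-elastic side of the market bears the larger share of a per-unit tax.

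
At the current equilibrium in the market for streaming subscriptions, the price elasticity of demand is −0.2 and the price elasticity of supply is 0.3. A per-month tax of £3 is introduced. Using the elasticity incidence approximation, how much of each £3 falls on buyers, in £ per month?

Buyers bear ≈ £1.8 per month.

Incidence ratio: buyers' share ≈ εs / (εs + |εd|) = 0.3 / (0.3 + 0.2) = 0.6.
So buyers bear ≈ 0.6 × £3 = £1.8; sellers bear £1.2.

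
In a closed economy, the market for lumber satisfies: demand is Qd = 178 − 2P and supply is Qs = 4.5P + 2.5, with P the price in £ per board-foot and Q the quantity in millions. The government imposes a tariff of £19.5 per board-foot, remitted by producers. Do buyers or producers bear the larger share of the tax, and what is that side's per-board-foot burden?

Without the tax, 178 − 2P = 4.5P + 2.5 gives 6.5P = 175.5, so P* = £27 and Q* = 124.
With the tax collected from producers, supply shifts: Qs = 4.5(P − 19.5) + 2.5.
Solving gives Q = 97 with buyers paying £40.5 and producers receiving £21 (the £19.5 wedge).
Per-board-foot burden: buyers £13.5, producers £6.
Buyers take the larger share because demand is less price-elastic here (demand slope 2 vs supply slope 4.5).
The less price-elastic side of the market bears the larger share of a per-unit tax.

Buyers bear the larger share: £13.5 per board-foot.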